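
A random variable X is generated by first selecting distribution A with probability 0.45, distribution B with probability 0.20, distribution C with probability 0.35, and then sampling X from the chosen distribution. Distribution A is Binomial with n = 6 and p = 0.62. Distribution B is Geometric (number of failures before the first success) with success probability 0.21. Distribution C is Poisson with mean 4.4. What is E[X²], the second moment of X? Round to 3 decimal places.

For each component E[X²] = Var + (mean)², giving A: 15.252; B: 32.0658; C: 23.76.
Overall E[X²] = 0.45·15.252 + 0.2·32.0658 + 0.35·23.76 = 21.5926.

21.593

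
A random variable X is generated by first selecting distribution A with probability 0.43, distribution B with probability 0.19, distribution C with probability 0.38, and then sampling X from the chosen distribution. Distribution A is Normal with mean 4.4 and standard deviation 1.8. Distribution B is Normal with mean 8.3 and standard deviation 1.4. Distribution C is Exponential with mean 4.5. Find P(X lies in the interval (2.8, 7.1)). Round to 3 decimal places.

Conditional on each component, P(2.8 < X < 7.1): A: 0.746161; B: 0.19564; C: 0.330317.
By total probability, P(2.8 < X < 7.1) = 0.43·0.746161 + 0.19·0.19564 + 0.38·0.330317 = 0.483542.

0.484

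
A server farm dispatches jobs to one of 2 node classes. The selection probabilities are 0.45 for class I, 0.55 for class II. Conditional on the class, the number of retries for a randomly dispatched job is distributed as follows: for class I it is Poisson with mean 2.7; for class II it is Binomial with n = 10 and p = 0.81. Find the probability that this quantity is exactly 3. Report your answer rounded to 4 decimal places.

Conditional on each class, P(X = 3): I: 0.220468; II: 0.000570048.
By total probability, P(X = 3) = 0.45·0.220468 + 0.55·0.000570048 = 0.099524.

0.0995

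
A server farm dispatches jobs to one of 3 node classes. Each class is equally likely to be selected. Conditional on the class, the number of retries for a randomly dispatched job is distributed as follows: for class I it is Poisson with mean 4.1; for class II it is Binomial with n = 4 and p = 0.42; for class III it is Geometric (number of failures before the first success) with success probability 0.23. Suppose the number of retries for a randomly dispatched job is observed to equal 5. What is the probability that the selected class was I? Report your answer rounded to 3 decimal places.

Likelihoods P(X=5 | ·): I: 0.160004; II: 0; III: 0.062256.
Posterior ∝ prior × likelihood. Numerator for I: 0.333333·0.160004 = 0.0533346.
Normalizing constant: 0.333333·0.160004 + 0.333333·0 + 0.333333·0.062256 = 0.0740867.
P(I | observation) = 0.0533346 / 0.0740867 = 0.719895.

0.720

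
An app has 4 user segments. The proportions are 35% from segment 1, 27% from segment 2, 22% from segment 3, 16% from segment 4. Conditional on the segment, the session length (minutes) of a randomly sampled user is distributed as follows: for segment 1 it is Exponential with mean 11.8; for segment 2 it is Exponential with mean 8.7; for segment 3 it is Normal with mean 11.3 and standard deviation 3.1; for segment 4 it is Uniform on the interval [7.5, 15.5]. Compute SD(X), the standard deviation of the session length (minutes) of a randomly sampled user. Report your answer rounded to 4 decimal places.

Per component, 1: μ=11.8, E[X²]=278.48; 2: μ=8.7, E[X²]=151.38; 3: μ=11.3, E[X²]=137.3; 4: μ=11.5, E[X²]=137.583.
E[X] = 0.35·11.8 + 0.27·8.7 + 0.22·11.3 + 0.16·11.5 = 10.805.
E[X²] = 0.35·278.48 + 0.27·151.38 + 0.22·137.3 + 0.16·137.583 = 190.56.
Var(X) = E[X²] − (E[X])² = 190.56 − 116.748 = 73.8119.
SD(X) = √73.8119 = 8.59139.

8.5914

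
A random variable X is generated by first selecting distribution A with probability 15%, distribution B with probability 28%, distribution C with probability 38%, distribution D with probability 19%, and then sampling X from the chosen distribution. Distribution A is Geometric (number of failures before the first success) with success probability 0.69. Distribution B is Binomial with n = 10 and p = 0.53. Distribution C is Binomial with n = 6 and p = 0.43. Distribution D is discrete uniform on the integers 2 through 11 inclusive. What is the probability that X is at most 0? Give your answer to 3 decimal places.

Conditional on each component, P(X ≤ 0): A: 0.69; B: 0.000525991; C: 0.0342964; D: 0.
By total probability, P(X ≤ 0) = 0.15·0.69 + 0.28·0.000525991 + 0.38·0.0342964 + 0.19·0 = 0.11668.

0.117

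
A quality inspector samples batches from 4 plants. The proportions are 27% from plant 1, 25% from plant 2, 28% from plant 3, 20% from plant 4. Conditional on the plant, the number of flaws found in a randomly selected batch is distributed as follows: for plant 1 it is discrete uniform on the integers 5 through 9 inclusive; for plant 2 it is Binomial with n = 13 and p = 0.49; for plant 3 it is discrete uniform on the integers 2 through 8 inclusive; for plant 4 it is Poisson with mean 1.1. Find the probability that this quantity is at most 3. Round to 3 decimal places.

0.288

Conditional on each plant, P(X ≤ 3): 1: 0; 2: 0.0535551; 3: 0.285714; 4: 0.974258.
By total probability, P(X ≤ 3) = 0.27·0 + 0.25·0.0535551 + 0.28·0.285714 + 0.2·0.974258 = 0.28824.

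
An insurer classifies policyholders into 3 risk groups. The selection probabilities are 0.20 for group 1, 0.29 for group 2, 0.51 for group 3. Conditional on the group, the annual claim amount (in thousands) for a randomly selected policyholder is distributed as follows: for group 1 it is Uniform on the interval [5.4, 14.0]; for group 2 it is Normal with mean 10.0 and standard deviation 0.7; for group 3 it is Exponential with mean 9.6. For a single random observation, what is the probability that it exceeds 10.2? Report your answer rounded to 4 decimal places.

0.3770

Conditional on each group, P(X > 10.2): 1: 0.44186; 2: 0.387548; 3: 0.345591.
By total probability, P(X > 10.2) = 0.2·0.44186 + 0.29·0.387548 + 0.51·0.345591 = 0.377012.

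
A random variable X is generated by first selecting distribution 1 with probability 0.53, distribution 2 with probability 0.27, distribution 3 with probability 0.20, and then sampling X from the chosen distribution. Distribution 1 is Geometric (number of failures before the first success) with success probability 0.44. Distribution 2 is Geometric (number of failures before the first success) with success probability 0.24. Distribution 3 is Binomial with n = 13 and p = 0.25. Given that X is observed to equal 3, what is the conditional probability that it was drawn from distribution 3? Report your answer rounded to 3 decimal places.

0.420

Likelihoods P(X=3 | ·): 1: 0.077271; 2: 0.105354; 3: 0.251651.
Posterior ∝ prior × likelihood. Numerator for 3: 0.2·0.251651 = 0.0503302.
Normalizing constant: 0.53·0.077271 + 0.27·0.105354 + 0.2·0.251651 = 0.119729.
P(3 | observation) = 0.0503302 / 0.119729 = 0.420366.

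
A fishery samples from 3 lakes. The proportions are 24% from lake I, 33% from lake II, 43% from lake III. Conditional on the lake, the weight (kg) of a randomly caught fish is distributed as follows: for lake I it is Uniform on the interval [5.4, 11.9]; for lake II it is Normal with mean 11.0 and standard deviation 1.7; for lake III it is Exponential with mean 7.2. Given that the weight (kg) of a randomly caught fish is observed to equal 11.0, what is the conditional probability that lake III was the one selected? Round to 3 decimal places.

0.102

Likelihoods f(11.0 | ·): I: 0.153846; II: 0.234672; III: 0.0301413.
Posterior ∝ prior × likelihood. Numerator for III: 0.43·0.0301413 = 0.0129608.
Normalizing constant: 0.24·0.153846 + 0.33·0.234672 + 0.43·0.0301413 = 0.127326.
P(III | observation) = 0.0129608 / 0.127326 = 0.101792.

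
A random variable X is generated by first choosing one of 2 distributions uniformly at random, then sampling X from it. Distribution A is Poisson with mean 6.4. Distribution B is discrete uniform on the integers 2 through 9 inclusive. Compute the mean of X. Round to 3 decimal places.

5.950

Component means — A: 6.4; B: 5.5.
E[X] = 0.5·6.4 + 0.5·5.5 = 5.95.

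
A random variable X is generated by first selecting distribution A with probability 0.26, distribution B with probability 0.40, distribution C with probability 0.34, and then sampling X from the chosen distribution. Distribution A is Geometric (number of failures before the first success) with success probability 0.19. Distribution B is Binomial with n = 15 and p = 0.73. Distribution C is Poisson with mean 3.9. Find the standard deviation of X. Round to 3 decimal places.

4.446

Per component, A: μ=4.26316, E[X²]=40.6122; B: μ=10.95, E[X²]=122.859; C: μ=3.9, E[X²]=19.11.
E[X] = 0.26·4.26316 + 0.4·10.95 + 0.34·3.9 = 6.81442.
E[X²] = 0.26·40.6122 + 0.4·122.859 + 0.34·19.11 = 66.2002.
Var(X) = E[X²] − (E[X])² = 66.2002 − 46.4363 = 19.7638.
SD(X) = √19.7638 = 4.44565.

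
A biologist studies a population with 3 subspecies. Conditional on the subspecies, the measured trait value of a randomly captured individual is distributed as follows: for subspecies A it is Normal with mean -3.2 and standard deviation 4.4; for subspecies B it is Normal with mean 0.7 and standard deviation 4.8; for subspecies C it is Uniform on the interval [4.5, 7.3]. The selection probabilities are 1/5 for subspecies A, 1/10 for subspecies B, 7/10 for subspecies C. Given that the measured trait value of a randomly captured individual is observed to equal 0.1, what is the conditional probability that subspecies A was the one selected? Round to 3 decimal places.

Likelihoods f(0.1 | ·): A: 0.0684403; B: 0.0824662; C: 0.
Posterior ∝ prior × likelihood. Numerator for A: 0.2·0.0684403 = 0.0136881.
Normalizing constant: 0.2·0.0684403 + 0.1·0.0824662 + 0.7·0 = 0.0219347.
P(A | observation) = 0.0136881 / 0.0219347 = 0.624037.

0.624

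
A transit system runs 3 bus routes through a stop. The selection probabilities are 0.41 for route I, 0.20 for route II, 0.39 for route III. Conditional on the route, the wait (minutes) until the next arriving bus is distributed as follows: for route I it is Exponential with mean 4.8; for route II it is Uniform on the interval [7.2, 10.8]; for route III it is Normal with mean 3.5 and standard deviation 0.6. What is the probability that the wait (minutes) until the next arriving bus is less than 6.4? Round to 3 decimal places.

Conditional on each route, P(X < 6.4): I: 0.736403; II: 0; III: 0.999999.
By total probability, P(X < 6.4) = 0.41·0.736403 + 0.2·0 + 0.39·0.999999 = 0.691925.

0.692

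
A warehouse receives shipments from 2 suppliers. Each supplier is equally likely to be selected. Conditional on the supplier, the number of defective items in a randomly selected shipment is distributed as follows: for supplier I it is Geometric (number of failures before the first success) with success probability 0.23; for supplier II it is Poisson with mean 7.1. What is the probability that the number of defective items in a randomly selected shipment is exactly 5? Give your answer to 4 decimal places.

0.0932

Conditional on each supplier, P(X = 5): I: 0.062256; II: 0.124057.
By total probability, P(X = 5) = 0.5·0.062256 + 0.5·0.124057 = 0.0931563.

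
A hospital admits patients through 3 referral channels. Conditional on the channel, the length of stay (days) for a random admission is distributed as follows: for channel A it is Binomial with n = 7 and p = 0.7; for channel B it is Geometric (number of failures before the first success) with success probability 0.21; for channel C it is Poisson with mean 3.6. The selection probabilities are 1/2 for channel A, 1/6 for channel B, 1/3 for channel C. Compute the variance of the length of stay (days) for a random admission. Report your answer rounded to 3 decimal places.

Per component, A: μ=4.9, E[X²]=25.48; B: μ=3.7619, E[X²]=32.0658; C: μ=3.6, E[X²]=16.56.
E[X] = 0.5·4.9 + 0.166667·3.7619 + 0.333333·3.6 = 4.27698.
E[X²] = 0.5·25.48 + 0.166667·32.0658 + 0.333333·16.56 = 23.6043.
Var(X) = E[X²] − (E[X])² = 23.6043 − 18.2926 = 5.3117.

5.312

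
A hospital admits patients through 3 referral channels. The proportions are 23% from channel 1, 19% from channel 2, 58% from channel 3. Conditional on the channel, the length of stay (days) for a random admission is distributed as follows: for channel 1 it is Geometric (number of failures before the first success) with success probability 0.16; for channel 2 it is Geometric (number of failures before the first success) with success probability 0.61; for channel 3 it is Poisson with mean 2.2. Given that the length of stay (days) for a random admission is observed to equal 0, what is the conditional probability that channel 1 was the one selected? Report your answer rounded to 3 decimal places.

0.170

Likelihoods P(X=0 | ·): 1: 0.16; 2: 0.61; 3: 0.110803.
Posterior ∝ prior × likelihood. Numerator for 1: 0.23·0.16 = 0.0368.
Normalizing constant: 0.23·0.16 + 0.19·0.61 + 0.58·0.110803 = 0.216966.
P(1 | observation) = 0.0368 / 0.216966 = 0.169612.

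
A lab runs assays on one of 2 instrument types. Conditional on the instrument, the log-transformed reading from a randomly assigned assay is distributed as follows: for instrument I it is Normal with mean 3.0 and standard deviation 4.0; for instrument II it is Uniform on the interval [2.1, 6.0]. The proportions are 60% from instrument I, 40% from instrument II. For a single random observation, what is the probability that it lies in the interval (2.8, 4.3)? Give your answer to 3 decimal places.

Conditional on each instrument, P(2.8 < X < 4.3): I: 0.147348; II: 0.384615.
By total probability, P(2.8 < X < 4.3) = 0.6·0.147348 + 0.4·0.384615 = 0.242255.

0.242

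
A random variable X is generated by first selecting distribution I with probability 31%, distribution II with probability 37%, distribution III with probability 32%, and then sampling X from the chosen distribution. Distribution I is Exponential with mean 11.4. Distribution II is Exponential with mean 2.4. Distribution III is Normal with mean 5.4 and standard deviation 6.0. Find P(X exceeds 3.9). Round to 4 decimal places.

Conditional on each component, P(X > 3.9): I: 0.710273; II: 0.196912; III: 0.598706.
By total probability, P(X > 3.9) = 0.31·0.710273 + 0.37·0.196912 + 0.32·0.598706 = 0.484628.

0.4846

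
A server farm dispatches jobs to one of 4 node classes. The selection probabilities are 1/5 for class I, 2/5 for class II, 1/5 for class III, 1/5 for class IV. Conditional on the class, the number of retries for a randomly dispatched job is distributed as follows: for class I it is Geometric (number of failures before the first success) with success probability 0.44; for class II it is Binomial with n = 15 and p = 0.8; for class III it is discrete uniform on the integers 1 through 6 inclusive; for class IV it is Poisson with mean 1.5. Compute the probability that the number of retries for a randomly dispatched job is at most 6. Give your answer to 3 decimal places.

0.597

Conditional on each class, P(X ≤ 6): I: 0.982729; II: 0.000784985; III: 1; IV: 0.999074.
By total probability, P(X ≤ 6) = 0.2·0.982729 + 0.4·0.000784985 + 0.2·1 + 0.2·0.999074 = 0.596675.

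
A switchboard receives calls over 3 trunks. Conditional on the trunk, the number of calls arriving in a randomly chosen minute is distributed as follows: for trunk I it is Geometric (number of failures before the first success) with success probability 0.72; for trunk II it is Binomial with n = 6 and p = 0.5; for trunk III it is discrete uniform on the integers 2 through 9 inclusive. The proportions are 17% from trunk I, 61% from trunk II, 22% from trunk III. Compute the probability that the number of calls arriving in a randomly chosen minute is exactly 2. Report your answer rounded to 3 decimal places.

Conditional on each trunk, P(X = 2): I: 0.056448; II: 0.234375; III: 0.125.
By total probability, P(X = 2) = 0.17·0.056448 + 0.61·0.234375 + 0.22·0.125 = 0.180065.

0.180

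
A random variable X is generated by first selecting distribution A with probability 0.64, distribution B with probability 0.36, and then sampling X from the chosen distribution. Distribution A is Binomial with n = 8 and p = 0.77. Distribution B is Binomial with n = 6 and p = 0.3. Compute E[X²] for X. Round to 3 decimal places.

For each component E[X²] = Var + (mean)², giving A: 39.3624; B: 4.5.
Overall E[X²] = 0.64·39.3624 + 0.36·4.5 = 26.8119.

26.812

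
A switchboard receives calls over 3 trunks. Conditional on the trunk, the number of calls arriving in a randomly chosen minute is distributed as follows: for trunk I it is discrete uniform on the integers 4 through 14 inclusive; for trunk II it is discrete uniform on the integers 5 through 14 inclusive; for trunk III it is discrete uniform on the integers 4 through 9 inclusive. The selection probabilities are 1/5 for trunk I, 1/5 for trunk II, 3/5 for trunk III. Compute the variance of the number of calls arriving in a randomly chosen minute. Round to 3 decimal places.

Per component, I: μ=9, E[X²]=91; II: μ=9.5, E[X²]=98.5; III: μ=6.5, E[X²]=45.1667.
E[X] = 0.2·9 + 0.2·9.5 + 0.6·6.5 = 7.6.
E[X²] = 0.2·91 + 0.2·98.5 + 0.6·45.1667 = 65.
Var(X) = E[X²] − (E[X])² = 65 − 57.76 = 7.24.

7.240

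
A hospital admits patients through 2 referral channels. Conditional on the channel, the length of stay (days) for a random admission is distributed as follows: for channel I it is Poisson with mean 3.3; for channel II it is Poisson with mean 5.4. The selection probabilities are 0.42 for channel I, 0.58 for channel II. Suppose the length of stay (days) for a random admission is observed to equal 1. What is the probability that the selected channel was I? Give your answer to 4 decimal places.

0.7833

Likelihoods P(X=1 | ·): I: 0.121714; II: 0.0243895.
Posterior ∝ prior × likelihood. Numerator for I: 0.42·0.121714 = 0.0511201.
Normalizing constant: 0.42·0.121714 + 0.58·0.0243895 = 0.065266.
P(I | observation) = 0.0511201 / 0.065266 = 0.783257.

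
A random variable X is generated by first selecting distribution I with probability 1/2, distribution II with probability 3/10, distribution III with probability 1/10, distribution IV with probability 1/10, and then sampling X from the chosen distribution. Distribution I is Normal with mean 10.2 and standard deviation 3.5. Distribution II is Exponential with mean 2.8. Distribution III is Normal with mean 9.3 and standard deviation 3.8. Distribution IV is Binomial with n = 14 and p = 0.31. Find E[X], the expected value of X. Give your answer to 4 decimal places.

Component means — I: 10.2; II: 2.8; III: 9.3; IV: 4.34.
E[X] = 0.5·10.2 + 0.3·2.8 + 0.1·9.3 + 0.1·4.34 = 7.304.

7.3040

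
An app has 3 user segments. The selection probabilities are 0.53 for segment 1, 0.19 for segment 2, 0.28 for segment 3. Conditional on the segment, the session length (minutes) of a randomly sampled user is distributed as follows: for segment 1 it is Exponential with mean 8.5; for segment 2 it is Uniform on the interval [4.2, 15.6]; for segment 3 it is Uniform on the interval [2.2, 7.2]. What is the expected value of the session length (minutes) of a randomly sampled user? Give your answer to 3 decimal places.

7.702

Component means — 1: 8.5; 2: 9.9; 3: 4.7.
E[X] = 0.53·8.5 + 0.19·9.9 + 0.28·4.7 = 7.702.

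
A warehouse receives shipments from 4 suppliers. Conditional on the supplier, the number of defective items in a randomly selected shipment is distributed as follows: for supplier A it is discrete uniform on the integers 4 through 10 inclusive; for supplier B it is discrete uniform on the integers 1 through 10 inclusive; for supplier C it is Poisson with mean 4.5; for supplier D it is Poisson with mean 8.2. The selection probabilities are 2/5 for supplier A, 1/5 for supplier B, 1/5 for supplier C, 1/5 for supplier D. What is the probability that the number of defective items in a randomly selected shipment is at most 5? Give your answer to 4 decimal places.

0.3896

Conditional on each supplier, P(X ≤ 5): A: 0.285714; B: 0.5; C: 0.70293; D: 0.173594.
By total probability, P(X ≤ 5) = 0.4·0.285714 + 0.2·0.5 + 0.2·0.70293 + 0.2·0.173594 = 0.389591.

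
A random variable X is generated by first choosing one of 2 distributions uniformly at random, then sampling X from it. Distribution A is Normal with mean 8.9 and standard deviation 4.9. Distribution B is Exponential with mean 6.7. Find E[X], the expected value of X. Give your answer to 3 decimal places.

7.800

Component means — A: 8.9; B: 6.7.
E[X] = 0.5·8.9 + 0.5·6.7 = 7.8.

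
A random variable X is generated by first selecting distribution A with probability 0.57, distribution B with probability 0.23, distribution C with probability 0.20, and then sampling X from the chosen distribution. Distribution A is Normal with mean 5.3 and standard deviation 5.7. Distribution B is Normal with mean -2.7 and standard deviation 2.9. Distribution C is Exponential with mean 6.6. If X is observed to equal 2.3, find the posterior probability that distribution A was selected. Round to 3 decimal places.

0.549

Likelihoods f(2.3 | ·): A: 0.0609374; B: 0.0311178; C: 0.106933.
Posterior ∝ prior × likelihood. Numerator for A: 0.57·0.0609374 = 0.0347343.
Normalizing constant: 0.57·0.0609374 + 0.23·0.0311178 + 0.2·0.106933 = 0.063278.
P(A | observation) = 0.0347343 / 0.063278 = 0.548916.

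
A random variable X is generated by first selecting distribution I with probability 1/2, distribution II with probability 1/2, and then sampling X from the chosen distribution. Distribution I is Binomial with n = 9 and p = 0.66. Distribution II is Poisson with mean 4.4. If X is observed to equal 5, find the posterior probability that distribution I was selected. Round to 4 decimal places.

Likelihoods P(X=5 | ·): I: 0.210866; II: 0.168728.
Posterior ∝ prior × likelihood. Numerator for I: 0.5·0.210866 = 0.105433.
Normalizing constant: 0.5·0.210866 + 0.5·0.168728 = 0.189797.
P(I | observation) = 0.105433 / 0.189797 = 0.555504.

0.5555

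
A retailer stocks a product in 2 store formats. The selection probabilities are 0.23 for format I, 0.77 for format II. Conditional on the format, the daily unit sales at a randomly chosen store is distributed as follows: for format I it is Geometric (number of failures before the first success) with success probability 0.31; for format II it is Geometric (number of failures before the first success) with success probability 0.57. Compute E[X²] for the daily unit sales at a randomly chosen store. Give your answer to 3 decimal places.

For each component E[X²] = Var + (mean)², giving I: 12.1342; II: 1.89258.
Overall E[X²] = 0.23·12.1342 + 0.77·1.89258 = 4.24816.

4.248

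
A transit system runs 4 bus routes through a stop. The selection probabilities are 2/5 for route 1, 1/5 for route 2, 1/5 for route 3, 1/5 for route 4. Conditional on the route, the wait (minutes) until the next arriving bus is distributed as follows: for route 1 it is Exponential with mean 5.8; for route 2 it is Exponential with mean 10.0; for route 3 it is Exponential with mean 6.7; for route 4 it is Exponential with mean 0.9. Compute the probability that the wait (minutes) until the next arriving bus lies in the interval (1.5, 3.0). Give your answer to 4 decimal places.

Conditional on each route, P(1.5 < X < 3.0): 1: 0.175953; 2: 0.11989; 3: 0.160353; 4: 0.153202.
By total probability, P(1.5 < X < 3.0) = 0.4·0.175953 + 0.2·0.11989 + 0.2·0.160353 + 0.2·0.153202 = 0.15707.

0.1571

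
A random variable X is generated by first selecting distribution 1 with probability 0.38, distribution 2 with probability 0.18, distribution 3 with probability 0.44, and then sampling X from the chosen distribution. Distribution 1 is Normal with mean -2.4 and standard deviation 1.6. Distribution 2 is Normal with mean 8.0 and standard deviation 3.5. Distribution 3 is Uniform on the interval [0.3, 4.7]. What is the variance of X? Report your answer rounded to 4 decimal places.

17.6961

Per component, 1: μ=-2.4, E[X²]=8.32; 2: μ=8, E[X²]=76.25; 3: μ=2.5, E[X²]=7.86333.
E[X] = 0.38·-2.4 + 0.18·8 + 0.44·2.5 = 1.628.
E[X²] = 0.38·8.32 + 0.18·76.25 + 0.44·7.86333 = 20.3465.
Var(X) = E[X²] − (E[X])² = 20.3465 − 2.65038 = 17.6961.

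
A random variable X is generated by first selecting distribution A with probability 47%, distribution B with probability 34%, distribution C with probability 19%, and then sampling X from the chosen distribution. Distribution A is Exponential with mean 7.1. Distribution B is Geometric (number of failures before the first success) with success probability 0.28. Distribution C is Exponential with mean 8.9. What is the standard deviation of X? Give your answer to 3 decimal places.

Per component, A: μ=7.1, E[X²]=100.82; B: μ=2.57143, E[X²]=15.7959; C: μ=8.9, E[X²]=158.42.
E[X] = 0.47·7.1 + 0.34·2.57143 + 0.19·8.9 = 5.90229.
E[X²] = 0.47·100.82 + 0.34·15.7959 + 0.19·158.42 = 82.8558.
Var(X) = E[X²] − (E[X])² = 82.8558 − 34.837 = 48.0188.
SD(X) = √48.0188 = 6.92956.

6.930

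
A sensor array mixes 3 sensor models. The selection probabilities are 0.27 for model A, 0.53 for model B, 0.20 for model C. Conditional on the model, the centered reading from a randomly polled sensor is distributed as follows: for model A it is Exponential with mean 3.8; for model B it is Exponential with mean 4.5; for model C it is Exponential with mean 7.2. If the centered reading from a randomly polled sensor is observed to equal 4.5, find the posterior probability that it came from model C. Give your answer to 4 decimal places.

0.1860

Likelihoods f(4.5 | ·): A: 0.0805231; B: 0.081751; C: 0.0743419.
Posterior ∝ prior × likelihood. Numerator for C: 0.2·0.0743419 = 0.0148684.
Normalizing constant: 0.27·0.0805231 + 0.53·0.081751 + 0.2·0.0743419 = 0.0799376.
P(C | observation) = 0.0148684 / 0.0799376 = 0.186.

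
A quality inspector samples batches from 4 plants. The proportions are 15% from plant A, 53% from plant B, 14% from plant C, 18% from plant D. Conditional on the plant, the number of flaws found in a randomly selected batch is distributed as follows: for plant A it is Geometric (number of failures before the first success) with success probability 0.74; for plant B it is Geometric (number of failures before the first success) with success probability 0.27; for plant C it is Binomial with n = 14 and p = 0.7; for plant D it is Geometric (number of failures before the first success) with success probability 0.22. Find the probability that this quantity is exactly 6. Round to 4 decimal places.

Conditional on each plant, P(X = 6): A: 0.000228598; B: 0.0408602; C: 0.02318; D: 0.0495439.
By total probability, P(X = 6) = 0.15·0.000228598 + 0.53·0.0408602 + 0.14·0.02318 + 0.18·0.0495439 = 0.0338533.

0.0339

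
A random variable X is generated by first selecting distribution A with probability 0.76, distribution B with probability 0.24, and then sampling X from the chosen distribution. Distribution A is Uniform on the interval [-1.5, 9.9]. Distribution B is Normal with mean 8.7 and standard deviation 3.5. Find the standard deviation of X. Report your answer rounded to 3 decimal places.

Per component, A: μ=4.2, E[X²]=28.47; B: μ=8.7, E[X²]=87.94.
E[X] = 0.76·4.2 + 0.24·8.7 = 5.28.
E[X²] = 0.76·28.47 + 0.24·87.94 = 42.7428.
Var(X) = E[X²] − (E[X])² = 42.7428 − 27.8784 = 14.8644.
SD(X) = √14.8644 = 3.85544.

3.855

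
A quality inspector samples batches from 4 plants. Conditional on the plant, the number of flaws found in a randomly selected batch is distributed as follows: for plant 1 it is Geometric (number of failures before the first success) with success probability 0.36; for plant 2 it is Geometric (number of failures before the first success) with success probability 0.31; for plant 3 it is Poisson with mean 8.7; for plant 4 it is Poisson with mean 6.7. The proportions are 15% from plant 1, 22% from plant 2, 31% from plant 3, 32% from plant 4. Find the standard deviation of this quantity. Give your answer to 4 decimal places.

3.9018

Per component, 1: μ=1.77778, E[X²]=8.09877; 2: μ=2.22581, E[X²]=12.1342; 3: μ=8.7, E[X²]=84.39; 4: μ=6.7, E[X²]=51.59.
E[X] = 0.15·1.77778 + 0.22·2.22581 + 0.31·8.7 + 0.32·6.7 = 5.59734.
E[X²] = 0.15·8.09877 + 0.22·12.1342 + 0.31·84.39 + 0.32·51.59 = 46.554.
Var(X) = E[X²] − (E[X])² = 46.554 − 31.3303 = 15.2238.
SD(X) = √15.2238 = 3.90177.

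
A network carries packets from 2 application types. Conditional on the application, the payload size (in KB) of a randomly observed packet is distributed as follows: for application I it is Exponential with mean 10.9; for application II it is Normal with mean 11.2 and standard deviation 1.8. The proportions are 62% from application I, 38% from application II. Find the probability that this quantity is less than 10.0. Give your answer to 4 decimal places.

0.4682

Conditional on each application, P(X < 10.0): I: 0.600456; II: 0.252493.
By total probability, P(X < 10.0) = 0.62·0.600456 + 0.38·0.252493 = 0.46823.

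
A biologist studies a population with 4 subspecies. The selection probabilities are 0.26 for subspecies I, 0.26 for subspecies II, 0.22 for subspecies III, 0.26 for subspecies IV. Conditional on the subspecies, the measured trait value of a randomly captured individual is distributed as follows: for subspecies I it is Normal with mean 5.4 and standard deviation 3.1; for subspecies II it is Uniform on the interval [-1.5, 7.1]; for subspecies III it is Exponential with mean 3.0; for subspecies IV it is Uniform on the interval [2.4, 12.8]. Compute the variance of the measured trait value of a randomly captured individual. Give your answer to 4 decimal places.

12.3083

Per component, I: μ=5.4, E[X²]=38.77; II: μ=2.8, E[X²]=14.0033; III: μ=3, E[X²]=18; IV: μ=7.6, E[X²]=66.7733.
E[X] = 0.26·5.4 + 0.26·2.8 + 0.22·3 + 0.26·7.6 = 4.768.
E[X²] = 0.26·38.77 + 0.26·14.0033 + 0.22·18 + 0.26·66.7733 = 35.0421.
Var(X) = E[X²] − (E[X])² = 35.0421 − 22.7338 = 12.3083.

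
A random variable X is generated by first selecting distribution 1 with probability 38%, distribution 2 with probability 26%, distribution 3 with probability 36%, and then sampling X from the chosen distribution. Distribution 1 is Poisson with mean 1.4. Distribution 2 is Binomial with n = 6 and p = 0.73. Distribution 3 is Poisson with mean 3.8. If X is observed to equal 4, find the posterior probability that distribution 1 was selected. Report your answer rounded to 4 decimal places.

0.0905

Likelihoods P(X=4 | ·): 1: 0.039472; 2: 0.310535; 3: 0.194359.
Posterior ∝ prior × likelihood. Numerator for 1: 0.38·0.039472 = 0.0149993.
Normalizing constant: 0.38·0.039472 + 0.26·0.310535 + 0.36·0.194359 = 0.165708.
P(1 | observation) = 0.0149993 / 0.165708 = 0.090517.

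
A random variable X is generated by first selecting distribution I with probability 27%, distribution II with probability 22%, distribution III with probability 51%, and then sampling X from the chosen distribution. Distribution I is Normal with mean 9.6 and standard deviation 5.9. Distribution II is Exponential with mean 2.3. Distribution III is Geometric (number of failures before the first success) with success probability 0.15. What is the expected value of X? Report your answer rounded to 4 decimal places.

5.9880

Component means — I: 9.6; II: 2.3; III: 5.66667.
E[X] = 0.27·9.6 + 0.22·2.3 + 0.51·5.66667 = 5.988.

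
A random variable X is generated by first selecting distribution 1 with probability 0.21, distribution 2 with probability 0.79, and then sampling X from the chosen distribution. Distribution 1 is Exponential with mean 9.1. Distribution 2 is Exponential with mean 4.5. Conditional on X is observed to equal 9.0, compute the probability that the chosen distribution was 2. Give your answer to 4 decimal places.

Likelihoods f(9.0 | ·): 1: 0.040873; 2: 0.0300745.
Posterior ∝ prior × likelihood. Numerator for 2: 0.79·0.0300745 = 0.0237589.
Normalizing constant: 0.21·0.040873 + 0.79·0.0300745 = 0.0323422.
P(2 | observation) = 0.0237589 / 0.0323422 = 0.734609.

0.7346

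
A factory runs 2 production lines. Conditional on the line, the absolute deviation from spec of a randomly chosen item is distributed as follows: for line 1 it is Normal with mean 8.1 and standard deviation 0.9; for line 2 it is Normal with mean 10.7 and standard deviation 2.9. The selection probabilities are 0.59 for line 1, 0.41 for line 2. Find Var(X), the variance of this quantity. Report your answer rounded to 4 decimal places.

Per component, 1: μ=8.1, E[X²]=66.42; 2: μ=10.7, E[X²]=122.9.
E[X] = 0.59·8.1 + 0.41·10.7 = 9.166.
E[X²] = 0.59·66.42 + 0.41·122.9 = 89.5768.
Var(X) = E[X²] − (E[X])² = 89.5768 − 84.0156 = 5.56124.

5.5612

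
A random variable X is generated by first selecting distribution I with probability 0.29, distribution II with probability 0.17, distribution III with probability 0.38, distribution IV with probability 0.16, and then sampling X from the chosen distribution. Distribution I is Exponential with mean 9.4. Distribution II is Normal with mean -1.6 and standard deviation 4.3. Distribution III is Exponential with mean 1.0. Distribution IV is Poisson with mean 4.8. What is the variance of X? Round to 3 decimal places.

Per component, I: μ=9.4, E[X²]=176.72; II: μ=-1.6, E[X²]=21.05; III: μ=1, E[X²]=2; IV: μ=4.8, E[X²]=27.84.
E[X] = 0.29·9.4 + 0.17·-1.6 + 0.38·1 + 0.16·4.8 = 3.602.
E[X²] = 0.29·176.72 + 0.17·21.05 + 0.38·2 + 0.16·27.84 = 60.0417.
Var(X) = E[X²] − (E[X])² = 60.0417 − 12.9744 = 47.0673.

47.067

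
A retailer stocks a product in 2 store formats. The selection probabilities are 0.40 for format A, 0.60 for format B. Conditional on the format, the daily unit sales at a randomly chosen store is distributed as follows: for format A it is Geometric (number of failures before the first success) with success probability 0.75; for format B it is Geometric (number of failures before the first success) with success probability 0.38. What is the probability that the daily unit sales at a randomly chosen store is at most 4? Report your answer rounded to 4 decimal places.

Conditional on each format, P(X ≤ 4): A: 0.999023; B: 0.908387.
By total probability, P(X ≤ 4) = 0.4·0.999023 + 0.6·0.908387 = 0.944641.

0.9446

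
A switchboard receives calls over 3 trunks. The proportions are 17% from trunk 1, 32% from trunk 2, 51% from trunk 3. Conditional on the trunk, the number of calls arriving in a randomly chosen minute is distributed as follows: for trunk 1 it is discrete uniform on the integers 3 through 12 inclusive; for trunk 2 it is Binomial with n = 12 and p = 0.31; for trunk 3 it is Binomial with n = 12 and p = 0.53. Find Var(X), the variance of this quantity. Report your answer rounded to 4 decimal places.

Per component, 1: μ=7.5, E[X²]=64.5; 2: μ=3.72, E[X²]=16.4052; 3: μ=6.36, E[X²]=43.4388.
E[X] = 0.17·7.5 + 0.32·3.72 + 0.51·6.36 = 5.709.
E[X²] = 0.17·64.5 + 0.32·16.4052 + 0.51·43.4388 = 38.3685.
Var(X) = E[X²] − (E[X])² = 38.3685 − 32.5927 = 5.77577.

5.7758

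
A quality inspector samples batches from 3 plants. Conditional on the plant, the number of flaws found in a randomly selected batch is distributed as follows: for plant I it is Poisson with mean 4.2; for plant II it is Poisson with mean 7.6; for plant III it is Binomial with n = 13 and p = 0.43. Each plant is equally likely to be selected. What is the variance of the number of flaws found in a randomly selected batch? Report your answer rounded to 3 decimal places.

6.943

Per component, I: μ=4.2, E[X²]=21.84; II: μ=7.6, E[X²]=65.36; III: μ=5.59, E[X²]=34.4344.
E[X] = 0.333333·4.2 + 0.333333·7.6 + 0.333333·5.59 = 5.79667.
E[X²] = 0.333333·21.84 + 0.333333·65.36 + 0.333333·34.4344 = 40.5448.
Var(X) = E[X²] − (E[X])² = 40.5448 − 33.6013 = 6.94346.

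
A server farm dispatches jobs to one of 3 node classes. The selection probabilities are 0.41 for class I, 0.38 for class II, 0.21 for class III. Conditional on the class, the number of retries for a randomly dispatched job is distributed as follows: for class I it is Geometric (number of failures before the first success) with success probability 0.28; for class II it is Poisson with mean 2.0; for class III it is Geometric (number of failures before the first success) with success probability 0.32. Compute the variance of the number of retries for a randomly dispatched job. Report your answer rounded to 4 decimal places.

Per component, I: μ=2.57143, E[X²]=15.7959; II: μ=2, E[X²]=6; III: μ=2.125, E[X²]=11.1562.
E[X] = 0.41·2.57143 + 0.38·2 + 0.21·2.125 = 2.26054.
E[X²] = 0.41·15.7959 + 0.38·6 + 0.21·11.1562 = 11.0991.
Var(X) = E[X²] − (E[X])² = 11.0991 − 5.11002 = 5.98912.

5.9891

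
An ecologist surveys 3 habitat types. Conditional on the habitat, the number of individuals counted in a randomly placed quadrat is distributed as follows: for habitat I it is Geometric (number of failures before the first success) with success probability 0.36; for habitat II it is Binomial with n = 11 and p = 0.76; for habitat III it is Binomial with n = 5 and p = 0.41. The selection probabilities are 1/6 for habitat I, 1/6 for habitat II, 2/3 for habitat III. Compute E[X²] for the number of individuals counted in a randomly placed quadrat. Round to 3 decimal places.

16.940

For each component E[X²] = Var + (mean)², giving I: 8.09877; II: 71.896; III: 5.412.
Overall E[X²] = 0.166667·8.09877 + 0.166667·71.896 + 0.666667·5.412 = 16.9405.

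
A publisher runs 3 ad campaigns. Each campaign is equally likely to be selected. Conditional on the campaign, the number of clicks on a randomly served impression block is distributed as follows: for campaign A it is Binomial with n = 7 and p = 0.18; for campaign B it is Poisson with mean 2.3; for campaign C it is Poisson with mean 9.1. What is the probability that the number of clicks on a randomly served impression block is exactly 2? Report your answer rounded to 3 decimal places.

0.174

Conditional on each campaign, P(X = 2): A: 0.252251; B: 0.265185; C: 0.00462352.
By total probability, P(X = 2) = 0.333333·0.252251 + 0.333333·0.265185 + 0.333333·0.00462352 = 0.17402.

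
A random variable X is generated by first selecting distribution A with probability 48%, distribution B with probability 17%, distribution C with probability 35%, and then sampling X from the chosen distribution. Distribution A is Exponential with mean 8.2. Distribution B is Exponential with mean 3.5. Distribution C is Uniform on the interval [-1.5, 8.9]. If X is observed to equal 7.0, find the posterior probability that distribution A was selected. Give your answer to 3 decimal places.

0.383

Likelihoods f(7.0 | ·): A: 0.0519334; B: 0.0386672; C: 0.0961538.
Posterior ∝ prior × likelihood. Numerator for A: 0.48·0.0519334 = 0.024928.
Normalizing constant: 0.48·0.0519334 + 0.17·0.0386672 + 0.35·0.0961538 = 0.0651553.
P(A | observation) = 0.024928 / 0.0651553 = 0.382594.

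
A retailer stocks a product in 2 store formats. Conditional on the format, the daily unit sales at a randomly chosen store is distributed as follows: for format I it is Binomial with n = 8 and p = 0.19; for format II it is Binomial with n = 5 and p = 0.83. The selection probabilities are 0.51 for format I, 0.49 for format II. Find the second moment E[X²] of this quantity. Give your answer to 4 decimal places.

10.5909

For each component E[X²] = Var + (mean)², giving I: 3.5416; II: 17.928.
Overall E[X²] = 0.51·3.5416 + 0.49·17.928 = 10.5909.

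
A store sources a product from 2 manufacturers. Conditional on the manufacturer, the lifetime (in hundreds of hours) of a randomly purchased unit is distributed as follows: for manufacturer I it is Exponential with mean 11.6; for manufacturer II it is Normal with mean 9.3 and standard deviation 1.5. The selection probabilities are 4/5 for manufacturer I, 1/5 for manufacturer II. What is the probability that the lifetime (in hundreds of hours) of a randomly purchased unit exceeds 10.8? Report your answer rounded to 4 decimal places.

0.3470

Conditional on each manufacturer, P(X > 10.8): I: 0.394146; II: 0.158655.
By total probability, P(X > 10.8) = 0.8·0.394146 + 0.2·0.158655 = 0.347048.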